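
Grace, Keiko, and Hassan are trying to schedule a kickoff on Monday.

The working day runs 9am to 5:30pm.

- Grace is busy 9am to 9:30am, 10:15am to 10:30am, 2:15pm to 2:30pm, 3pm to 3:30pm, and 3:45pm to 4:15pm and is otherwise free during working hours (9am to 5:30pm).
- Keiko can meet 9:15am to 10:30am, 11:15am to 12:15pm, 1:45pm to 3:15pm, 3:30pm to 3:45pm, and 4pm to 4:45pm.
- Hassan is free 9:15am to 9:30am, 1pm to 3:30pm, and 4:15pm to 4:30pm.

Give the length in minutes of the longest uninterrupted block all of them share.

Grace free within 09:00–17:30: 09:30–10:15, 10:30–14:15, 14:30–15:00, 15:30–15:45, 16:15–17:30.
Grace ∩ Keiko: 09:30–10:15, 11:15–12:15, 13:45–14:15, 14:30–15:00, 15:30–15:45, 16:15–16:45.
Grace ∩ Keiko ∩ Hassan: 13:45–14:15, 14:30–15:00, 16:15–16:30.
Common window lengths: 30, 30, 15 min; longest is 30.

30 minutes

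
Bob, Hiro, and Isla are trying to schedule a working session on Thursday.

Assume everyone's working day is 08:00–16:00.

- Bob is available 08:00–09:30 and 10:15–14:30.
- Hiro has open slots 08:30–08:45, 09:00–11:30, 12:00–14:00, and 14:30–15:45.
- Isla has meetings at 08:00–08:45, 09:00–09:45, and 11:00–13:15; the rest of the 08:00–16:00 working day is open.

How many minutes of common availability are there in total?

90 minutes

Isla free within 08:00–16:00: 08:45–09:00, 09:45–11:00, 13:15–16:00.
Bob ∩ Hiro: 08:30–08:45, 09:00–09:30, 10:15–11:30, 12:00–14:00.
Bob ∩ Hiro ∩ Isla: 10:15–11:00, 13:15–14:00.
Total common minutes: 45 + 45 = 90.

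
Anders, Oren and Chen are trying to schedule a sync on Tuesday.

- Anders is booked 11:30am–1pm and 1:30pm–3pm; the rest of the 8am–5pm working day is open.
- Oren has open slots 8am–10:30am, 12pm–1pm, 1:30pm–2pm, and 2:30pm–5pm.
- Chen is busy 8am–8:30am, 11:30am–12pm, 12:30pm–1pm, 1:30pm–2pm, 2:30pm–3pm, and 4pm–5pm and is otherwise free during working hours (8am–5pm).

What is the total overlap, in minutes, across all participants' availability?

180 minutes

Anders free within 08:00–17:00: 08:00–11:30, 13:00–13:30, 15:00–17:00.
Chen free within 08:00–17:00: 08:30–11:30, 12:00–12:30, 13:00–13:30, 14:00–14:30, 15:00–16:00.
Anders ∩ Oren: 08:00–10:30, 15:00–17:00.
Anders ∩ Oren ∩ Chen: 08:30–10:30, 15:00–16:00.
Total common minutes: 120 + 60 = 180.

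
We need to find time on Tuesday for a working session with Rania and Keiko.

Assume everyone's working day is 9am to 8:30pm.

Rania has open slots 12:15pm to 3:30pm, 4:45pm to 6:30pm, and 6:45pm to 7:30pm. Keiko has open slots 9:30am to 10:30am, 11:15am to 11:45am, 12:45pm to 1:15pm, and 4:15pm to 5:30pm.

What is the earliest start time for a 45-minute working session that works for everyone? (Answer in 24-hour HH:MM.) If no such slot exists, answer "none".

Rania ∩ Keiko: 12:45–13:15, 16:45–17:30.
Windows ≥ 45 min: 16:45–17:30.
Earliest such window starts at 16:45.

16:45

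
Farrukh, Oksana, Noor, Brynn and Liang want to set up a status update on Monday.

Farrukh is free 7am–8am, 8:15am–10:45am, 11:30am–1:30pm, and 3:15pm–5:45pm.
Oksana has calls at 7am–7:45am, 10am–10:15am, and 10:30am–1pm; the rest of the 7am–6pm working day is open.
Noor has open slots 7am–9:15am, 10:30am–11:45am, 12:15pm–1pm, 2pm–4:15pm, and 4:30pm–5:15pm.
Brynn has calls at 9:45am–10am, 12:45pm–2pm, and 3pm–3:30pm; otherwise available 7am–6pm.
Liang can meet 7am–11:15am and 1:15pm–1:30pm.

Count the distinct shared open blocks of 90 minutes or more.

Oksana free within 07:00–18:00: 07:45–10:00, 10:15–10:30, 13:00–18:00.
Brynn free within 07:00–18:00: 07:00–09:45, 10:00–12:45, 14:00–15:00, 15:30–18:00.
Farrukh ∩ Oksana: 07:45–08:00, 08:15–10:00, 10:15–10:30, 13:00–13:30, 15:15–17:45.
Farrukh ∩ Oksana ∩ Noor: 07:45–08:00, 08:15–09:15, 15:15–16:15, 16:30–17:15.
Farrukh ∩ Oksana ∩ Noor ∩ Brynn: 07:45–08:00, 08:15–09:15, 15:30–16:15, 16:30–17:15.
Farrukh ∩ Oksana ∩ Noor ∩ Brynn ∩ Liang: 07:45–08:00, 08:15–09:15.
Windows ≥ 90 min: (none).
That's 0 windows.

0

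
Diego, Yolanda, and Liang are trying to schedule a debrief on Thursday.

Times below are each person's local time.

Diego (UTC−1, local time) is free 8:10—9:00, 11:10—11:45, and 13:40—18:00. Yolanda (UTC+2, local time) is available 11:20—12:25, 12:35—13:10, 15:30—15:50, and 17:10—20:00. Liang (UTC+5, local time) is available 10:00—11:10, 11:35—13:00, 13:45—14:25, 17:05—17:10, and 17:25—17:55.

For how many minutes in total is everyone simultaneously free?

5 minutes

Diego → UTC: 09:10–10:00, 12:10–12:45, 14:40–19:00.
Yolanda → UTC: 09:20–10:25, 10:35–11:10, 13:30–13:50, 15:10–18:00.
Liang → UTC: 05:00–06:10, 06:35–08:00, 08:45–09:25, 12:05–12:10, 12:25–12:55.
Diego ∩ Yolanda: 09:20–10:00, 15:10–18:00.
Diego ∩ Yolanda ∩ Liang: 09:20–09:25.
Total common minutes: 5.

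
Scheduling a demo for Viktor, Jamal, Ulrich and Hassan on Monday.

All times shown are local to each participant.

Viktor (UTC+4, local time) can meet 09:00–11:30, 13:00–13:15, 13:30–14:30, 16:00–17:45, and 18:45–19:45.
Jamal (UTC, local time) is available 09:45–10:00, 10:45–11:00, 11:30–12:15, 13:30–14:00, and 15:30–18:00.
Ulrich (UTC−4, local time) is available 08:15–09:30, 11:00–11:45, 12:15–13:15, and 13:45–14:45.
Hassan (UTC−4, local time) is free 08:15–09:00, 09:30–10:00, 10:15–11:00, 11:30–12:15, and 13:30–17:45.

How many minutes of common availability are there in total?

Viktor → UTC: 05:00–07:30, 09:00–09:15, 09:30–10:30, 12:00–13:45, 14:45–15:45.
Jamal → UTC: 09:45–10:00, 10:45–11:00, 11:30–12:15, 13:30–14:00, 15:30–18:00.
Ulrich → UTC: 12:15–13:30, 15:00–15:45, 16:15–17:15, 17:45–18:45.
Hassan → UTC: 12:15–13:00, 13:30–14:00, 14:15–15:00, 15:30–16:15, 17:30–21:45.
Viktor ∩ Jamal: 09:45–10:00, 12:00–12:15, 13:30–13:45, 15:30–15:45.
Viktor ∩ Jamal ∩ Ulrich: 15:30–15:45.
Viktor ∩ Jamal ∩ Ulrich ∩ Hassan: 15:30–15:45.
Total common minutes: 15.

15 minutes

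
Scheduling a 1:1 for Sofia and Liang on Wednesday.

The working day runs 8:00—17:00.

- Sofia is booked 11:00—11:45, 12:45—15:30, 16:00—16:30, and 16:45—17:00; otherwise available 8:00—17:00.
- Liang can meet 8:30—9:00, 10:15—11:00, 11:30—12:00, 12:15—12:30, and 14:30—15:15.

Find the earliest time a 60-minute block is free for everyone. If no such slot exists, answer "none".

none

Sofia free within 08:00–17:00: 08:00–11:00, 11:45–12:45, 15:30–16:00, 16:30–16:45.
Sofia ∩ Liang: 08:30–09:00, 10:15–11:00, 11:45–12:00, 12:15–12:30.
Windows ≥ 60 min: (none).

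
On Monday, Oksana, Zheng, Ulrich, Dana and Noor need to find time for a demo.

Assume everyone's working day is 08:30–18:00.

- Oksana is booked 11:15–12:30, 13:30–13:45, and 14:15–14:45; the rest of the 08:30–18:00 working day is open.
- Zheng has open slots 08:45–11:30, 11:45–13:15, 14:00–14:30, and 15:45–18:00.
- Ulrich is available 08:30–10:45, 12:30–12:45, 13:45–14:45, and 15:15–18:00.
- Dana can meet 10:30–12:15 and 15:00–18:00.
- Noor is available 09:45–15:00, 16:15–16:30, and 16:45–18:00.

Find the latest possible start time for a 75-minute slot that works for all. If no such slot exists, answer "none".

Oksana free within 08:30–18:00: 08:30–11:15, 12:30–13:30, 13:45–14:15, 14:45–18:00.
Oksana ∩ Zheng: 08:45–11:15, 12:30–13:15, 14:00–14:15, 15:45–18:00.
Oksana ∩ Zheng ∩ Ulrich: 08:45–10:45, 12:30–12:45, 14:00–14:15, 15:45–18:00.
Oksana ∩ Zheng ∩ Ulrich ∩ Dana: 10:30–10:45, 15:45–18:00.
Oksana ∩ Zheng ∩ Ulrich ∩ Dana ∩ Noor: 10:30–10:45, 16:15–16:30, 16:45–18:00.
Windows ≥ 75 min: 16:45–18:00.
Latest start in the last window 16:45–18:00 is 18:00 − 75 min = 16:45.

16:45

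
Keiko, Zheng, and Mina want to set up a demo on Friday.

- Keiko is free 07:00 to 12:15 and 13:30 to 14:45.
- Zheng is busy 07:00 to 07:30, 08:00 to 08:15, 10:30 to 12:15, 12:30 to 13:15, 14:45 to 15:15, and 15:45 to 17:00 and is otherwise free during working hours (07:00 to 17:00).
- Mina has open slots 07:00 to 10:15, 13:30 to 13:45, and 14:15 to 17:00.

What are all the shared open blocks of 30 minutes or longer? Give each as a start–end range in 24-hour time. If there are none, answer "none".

Zheng free within 07:00–17:00: 07:30–08:00, 08:15–10:30, 12:15–12:30, 13:15–14:45, 15:15–15:45.
Keiko ∩ Zheng: 07:30–08:00, 08:15–10:30, 13:30–14:45.
Keiko ∩ Zheng ∩ Mina: 07:30–08:00, 08:15–10:15, 13:30–13:45, 14:15–14:45.
Windows ≥ 30 min: 07:30–08:00, 08:15–10:15, 14:15–14:45.

07:30–08:00, 08:15–10:15, 14:15–14:45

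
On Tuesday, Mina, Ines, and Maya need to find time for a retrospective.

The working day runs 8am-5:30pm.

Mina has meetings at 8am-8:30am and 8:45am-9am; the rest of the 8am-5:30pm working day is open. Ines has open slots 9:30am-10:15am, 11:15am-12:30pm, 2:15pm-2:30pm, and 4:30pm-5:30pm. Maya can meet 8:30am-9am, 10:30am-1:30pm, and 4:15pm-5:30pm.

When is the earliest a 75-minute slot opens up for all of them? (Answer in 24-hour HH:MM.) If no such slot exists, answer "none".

Mina free within 08:00–17:30: 08:30–08:45, 09:00–17:30.
Mina ∩ Ines: 09:30–10:15, 11:15–12:30, 14:15–14:30, 16:30–17:30.
Mina ∩ Ines ∩ Maya: 11:15–12:30, 16:30–17:30.
Windows ≥ 75 min: 11:15–12:30.
Earliest such window starts at 11:15.

11:15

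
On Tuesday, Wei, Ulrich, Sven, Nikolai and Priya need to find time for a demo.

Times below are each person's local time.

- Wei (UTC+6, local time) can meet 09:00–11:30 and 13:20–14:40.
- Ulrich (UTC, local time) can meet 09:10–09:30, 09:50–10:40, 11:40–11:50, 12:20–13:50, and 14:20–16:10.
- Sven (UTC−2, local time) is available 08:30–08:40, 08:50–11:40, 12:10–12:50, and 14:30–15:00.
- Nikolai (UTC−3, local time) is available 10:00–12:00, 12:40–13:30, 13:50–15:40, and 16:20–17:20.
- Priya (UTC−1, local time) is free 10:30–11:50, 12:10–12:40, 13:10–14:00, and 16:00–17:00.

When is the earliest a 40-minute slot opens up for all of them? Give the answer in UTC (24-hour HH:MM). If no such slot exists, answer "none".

none

Wei → UTC: 03:00–05:30, 07:20–08:40.
Ulrich → UTC: 09:10–09:30, 09:50–10:40, 11:40–11:50, 12:20–13:50, 14:20–16:10.
Sven → UTC: 10:30–10:40, 10:50–13:40, 14:10–14:50, 16:30–17:00.
Nikolai → UTC: 13:00–15:00, 15:40–16:30, 16:50–18:40, 19:20–20:20.
Priya → UTC: 11:30–12:50, 13:10–13:40, 14:10–15:00, 17:00–18:00.
Wei ∩ Ulrich: (none).
Wei ∩ Ulrich ∩ Sven: (none).
Wei ∩ Ulrich ∩ Sven ∩ Nikolai: (none).
Wei ∩ Ulrich ∩ Sven ∩ Nikolai ∩ Priya: (none).
Windows ≥ 40 min: (none).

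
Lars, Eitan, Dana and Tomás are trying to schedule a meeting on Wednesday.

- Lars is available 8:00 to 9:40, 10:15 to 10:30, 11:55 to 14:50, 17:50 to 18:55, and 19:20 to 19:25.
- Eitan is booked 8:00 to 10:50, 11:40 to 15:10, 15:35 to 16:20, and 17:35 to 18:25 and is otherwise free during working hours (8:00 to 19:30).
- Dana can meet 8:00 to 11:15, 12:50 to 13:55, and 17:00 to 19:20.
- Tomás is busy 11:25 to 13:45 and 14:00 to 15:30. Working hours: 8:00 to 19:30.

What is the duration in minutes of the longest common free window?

Eitan free within 08:00–19:30: 10:50–11:40, 15:10–15:35, 16:20–17:35, 18:25–19:30.
Tomás free within 08:00–19:30: 08:00–11:25, 13:45–14:00, 15:30–19:30.
Lars ∩ Eitan: 18:25–18:55, 19:20–19:25.
Lars ∩ Eitan ∩ Dana: 18:25–18:55.
Lars ∩ Eitan ∩ Dana ∩ Tomás: 18:25–18:55.
Single common window of 30 minutes.

30 minutes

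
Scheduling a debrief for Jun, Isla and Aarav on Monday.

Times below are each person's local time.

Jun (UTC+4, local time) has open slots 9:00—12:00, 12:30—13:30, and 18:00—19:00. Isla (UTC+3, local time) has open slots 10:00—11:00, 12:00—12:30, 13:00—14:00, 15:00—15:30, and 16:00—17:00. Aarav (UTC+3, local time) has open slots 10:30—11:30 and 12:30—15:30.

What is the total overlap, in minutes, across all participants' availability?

Jun → UTC: 05:00–08:00, 08:30–09:30, 14:00–15:00.
Isla → UTC: 07:00–08:00, 09:00–09:30, 10:00–11:00, 12:00–12:30, 13:00–14:00.
Aarav → UTC: 07:30–08:30, 09:30–12:30.
Jun ∩ Isla: 07:00–08:00, 09:00–09:30.
Jun ∩ Isla ∩ Aarav: 07:30–08:00.
Total common minutes: 30.

30 minutes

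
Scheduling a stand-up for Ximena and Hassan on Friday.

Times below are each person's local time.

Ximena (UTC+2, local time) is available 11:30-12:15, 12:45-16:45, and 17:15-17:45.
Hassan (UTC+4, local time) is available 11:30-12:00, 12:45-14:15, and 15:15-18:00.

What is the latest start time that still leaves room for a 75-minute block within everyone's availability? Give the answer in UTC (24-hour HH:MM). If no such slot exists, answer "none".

12:45

Ximena → UTC: 09:30–10:15, 10:45–14:45, 15:15–15:45.
Hassan → UTC: 07:30–08:00, 08:45–10:15, 11:15–14:00.
Ximena ∩ Hassan: 09:30–10:15, 11:15–14:00.
Windows ≥ 75 min: 11:15–14:00.
Latest start in the last window 11:15–14:00 is 14:00 − 75 min = 12:45.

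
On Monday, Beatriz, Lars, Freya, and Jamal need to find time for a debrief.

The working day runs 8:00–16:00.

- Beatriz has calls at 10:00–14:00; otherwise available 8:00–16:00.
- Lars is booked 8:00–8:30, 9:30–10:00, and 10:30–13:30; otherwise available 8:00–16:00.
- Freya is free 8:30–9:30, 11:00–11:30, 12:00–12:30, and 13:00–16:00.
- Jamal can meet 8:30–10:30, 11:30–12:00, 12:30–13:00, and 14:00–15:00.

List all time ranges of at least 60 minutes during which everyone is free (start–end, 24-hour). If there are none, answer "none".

Beatriz free within 08:00–16:00: 08:00–10:00, 14:00–16:00.
Lars free within 08:00–16:00: 08:30–09:30, 10:00–10:30, 13:30–16:00.
Beatriz ∩ Lars: 08:30–09:30, 14:00–16:00.
Beatriz ∩ Lars ∩ Freya: 08:30–09:30, 14:00–16:00.
Beatriz ∩ Lars ∩ Freya ∩ Jamal: 08:30–09:30, 14:00–15:00.
Windows ≥ 60 min: 08:30–09:30, 14:00–15:00.

08:30–09:30, 14:00–15:00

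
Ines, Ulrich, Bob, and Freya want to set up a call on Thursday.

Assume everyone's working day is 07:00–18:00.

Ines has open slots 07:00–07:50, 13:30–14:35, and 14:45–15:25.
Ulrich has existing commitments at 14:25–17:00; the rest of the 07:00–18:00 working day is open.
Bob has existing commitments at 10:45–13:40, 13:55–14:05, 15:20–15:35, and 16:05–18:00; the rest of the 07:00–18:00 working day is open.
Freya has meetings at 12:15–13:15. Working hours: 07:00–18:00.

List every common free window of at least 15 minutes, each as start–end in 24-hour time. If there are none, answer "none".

07:00–07:50, 13:40–13:55, 14:05–14:25

Ulrich free within 07:00–18:00: 07:00–14:25, 17:00–18:00.
Bob free within 07:00–18:00: 07:00–10:45, 13:40–13:55, 14:05–15:20, 15:35–16:05.
Freya free within 07:00–18:00: 07:00–12:15, 13:15–18:00.
Ines ∩ Ulrich: 07:00–07:50, 13:30–14:25.
Ines ∩ Ulrich ∩ Bob: 07:00–07:50, 13:40–13:55, 14:05–14:25.
Ines ∩ Ulrich ∩ Bob ∩ Freya: 07:00–07:50, 13:40–13:55, 14:05–14:25.
Windows ≥ 15 min: 07:00–07:50, 13:40–13:55, 14:05–14:25.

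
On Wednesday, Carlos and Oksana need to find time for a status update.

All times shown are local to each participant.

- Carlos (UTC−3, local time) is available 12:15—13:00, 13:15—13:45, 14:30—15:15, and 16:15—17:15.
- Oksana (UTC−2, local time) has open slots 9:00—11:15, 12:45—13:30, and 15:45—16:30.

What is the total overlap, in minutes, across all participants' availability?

45 minutes

Carlos → UTC: 15:15–16:00, 16:15–16:45, 17:30–18:15, 19:15–20:15.
Oksana → UTC: 11:00–13:15, 14:45–15:30, 17:45–18:30.
Carlos ∩ Oksana: 15:15–15:30, 17:45–18:15.
Total common minutes: 15 + 30 = 45.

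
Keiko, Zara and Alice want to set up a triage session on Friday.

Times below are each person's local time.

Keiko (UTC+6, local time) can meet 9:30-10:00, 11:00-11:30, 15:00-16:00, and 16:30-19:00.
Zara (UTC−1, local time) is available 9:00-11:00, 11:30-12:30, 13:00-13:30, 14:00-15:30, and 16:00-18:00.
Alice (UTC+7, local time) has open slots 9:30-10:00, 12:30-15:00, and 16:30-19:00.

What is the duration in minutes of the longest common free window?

Keiko → UTC: 03:30–04:00, 05:00–05:30, 09:00–10:00, 10:30–13:00.
Zara → UTC: 10:00–12:00, 12:30–13:30, 14:00–14:30, 15:00–16:30, 17:00–19:00.
Alice → UTC: 02:30–03:00, 05:30–08:00, 09:30–12:00.
Keiko ∩ Zara: 10:30–12:00, 12:30–13:00.
Keiko ∩ Zara ∩ Alice: 10:30–12:00.
Single common window of 90 minutes.

90 minutes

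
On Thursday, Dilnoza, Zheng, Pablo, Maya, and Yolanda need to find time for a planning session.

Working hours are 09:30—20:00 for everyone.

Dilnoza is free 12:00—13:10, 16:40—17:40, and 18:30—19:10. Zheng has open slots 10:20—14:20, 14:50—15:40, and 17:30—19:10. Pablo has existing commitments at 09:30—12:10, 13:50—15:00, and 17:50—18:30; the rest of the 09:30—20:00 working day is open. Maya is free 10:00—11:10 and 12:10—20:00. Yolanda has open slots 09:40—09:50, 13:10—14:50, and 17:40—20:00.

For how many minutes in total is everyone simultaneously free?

Pablo free within 09:30–20:00: 12:10–13:50, 15:00–17:50, 18:30–20:00.
Dilnoza ∩ Zheng: 12:00–13:10, 17:30–17:40, 18:30–19:10.
Dilnoza ∩ Zheng ∩ Pablo: 12:10–13:10, 17:30–17:40, 18:30–19:10.
Dilnoza ∩ Zheng ∩ Pablo ∩ Maya: 12:10–13:10, 17:30–17:40, 18:30–19:10.
Dilnoza ∩ Zheng ∩ Pablo ∩ Maya ∩ Yolanda: 18:30–19:10.
Total common minutes: 40.

40 minutes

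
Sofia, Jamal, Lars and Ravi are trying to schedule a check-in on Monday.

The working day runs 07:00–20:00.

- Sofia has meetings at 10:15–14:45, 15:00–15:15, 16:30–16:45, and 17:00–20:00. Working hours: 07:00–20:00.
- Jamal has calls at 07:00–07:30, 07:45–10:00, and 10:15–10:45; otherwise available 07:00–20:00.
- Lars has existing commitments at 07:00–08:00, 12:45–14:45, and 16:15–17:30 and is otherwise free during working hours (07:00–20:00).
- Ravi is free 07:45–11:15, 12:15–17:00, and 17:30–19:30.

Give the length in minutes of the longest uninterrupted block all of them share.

Sofia free within 07:00–20:00: 07:00–10:15, 14:45–15:00, 15:15–16:30, 16:45–17:00.
Jamal free within 07:00–20:00: 07:30–07:45, 10:00–10:15, 10:45–20:00.
Lars free within 07:00–20:00: 08:00–12:45, 14:45–16:15, 17:30–20:00.
Sofia ∩ Jamal: 07:30–07:45, 10:00–10:15, 14:45–15:00, 15:15–16:30, 16:45–17:00.
Sofia ∩ Jamal ∩ Lars: 10:00–10:15, 14:45–15:00, 15:15–16:15.
Sofia ∩ Jamal ∩ Lars ∩ Ravi: 10:00–10:15, 14:45–15:00, 15:15–16:15.
Common window lengths: 15, 15, 60 min; longest is 60.

60 minutes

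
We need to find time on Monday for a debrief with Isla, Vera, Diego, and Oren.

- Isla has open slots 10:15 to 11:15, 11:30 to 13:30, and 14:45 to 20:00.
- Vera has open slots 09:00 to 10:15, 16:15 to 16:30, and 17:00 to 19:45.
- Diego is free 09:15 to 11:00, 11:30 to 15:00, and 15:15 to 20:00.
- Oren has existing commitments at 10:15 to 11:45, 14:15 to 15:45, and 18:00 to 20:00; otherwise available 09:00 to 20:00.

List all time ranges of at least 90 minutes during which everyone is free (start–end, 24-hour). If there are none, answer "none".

Oren free within 09:00–20:00: 09:00–10:15, 11:45–14:15, 15:45–18:00.
Isla ∩ Vera: 16:15–16:30, 17:00–19:45.
Isla ∩ Vera ∩ Diego: 16:15–16:30, 17:00–19:45.
Isla ∩ Vera ∩ Diego ∩ Oren: 16:15–16:30, 17:00–18:00.
Windows ≥ 90 min: (none).

none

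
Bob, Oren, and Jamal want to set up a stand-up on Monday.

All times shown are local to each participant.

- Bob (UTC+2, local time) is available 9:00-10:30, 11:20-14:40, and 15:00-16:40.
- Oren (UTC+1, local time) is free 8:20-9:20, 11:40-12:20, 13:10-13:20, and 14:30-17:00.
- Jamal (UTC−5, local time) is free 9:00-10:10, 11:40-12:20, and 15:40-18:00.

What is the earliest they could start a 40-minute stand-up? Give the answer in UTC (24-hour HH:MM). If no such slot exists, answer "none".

Bob → UTC: 07:00–08:30, 09:20–12:40, 13:00–14:40.
Oren → UTC: 07:20–08:20, 10:40–11:20, 12:10–12:20, 13:30–16:00.
Jamal → UTC: 14:00–15:10, 16:40–17:20, 20:40–23:00.
Bob ∩ Oren: 07:20–08:20, 10:40–11:20, 12:10–12:20, 13:30–14:40.
Bob ∩ Oren ∩ Jamal: 14:00–14:40.
Windows ≥ 40 min: 14:00–14:40.
Earliest such window starts at 14:00.

14:00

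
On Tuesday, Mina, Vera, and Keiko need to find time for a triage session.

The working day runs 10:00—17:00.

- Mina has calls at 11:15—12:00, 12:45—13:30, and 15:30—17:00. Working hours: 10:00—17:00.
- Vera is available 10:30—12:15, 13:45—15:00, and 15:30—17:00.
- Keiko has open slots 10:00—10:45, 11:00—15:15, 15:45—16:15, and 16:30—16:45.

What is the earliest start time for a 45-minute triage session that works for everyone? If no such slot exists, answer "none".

13:45

Mina free within 10:00–17:00: 10:00–11:15, 12:00–12:45, 13:30–15:30.
Mina ∩ Vera: 10:30–11:15, 12:00–12:15, 13:45–15:00.
Mina ∩ Vera ∩ Keiko: 10:30–10:45, 11:00–11:15, 12:00–12:15, 13:45–15:00.
Windows ≥ 45 min: 13:45–15:00.
Earliest such window starts at 13:45.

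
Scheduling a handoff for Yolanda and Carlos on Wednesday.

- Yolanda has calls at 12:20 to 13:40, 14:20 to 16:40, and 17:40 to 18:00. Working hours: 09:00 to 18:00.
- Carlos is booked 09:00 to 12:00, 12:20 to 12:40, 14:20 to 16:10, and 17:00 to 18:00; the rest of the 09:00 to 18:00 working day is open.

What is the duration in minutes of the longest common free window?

Yolanda free within 09:00–18:00: 09:00–12:20, 13:40–14:20, 16:40–17:40.
Carlos free within 09:00–18:00: 12:00–12:20, 12:40–14:20, 16:10–17:00.
Yolanda ∩ Carlos: 12:00–12:20, 13:40–14:20, 16:40–17:00.
Common window lengths: 20, 40, 20 min; longest is 40.

40 minutes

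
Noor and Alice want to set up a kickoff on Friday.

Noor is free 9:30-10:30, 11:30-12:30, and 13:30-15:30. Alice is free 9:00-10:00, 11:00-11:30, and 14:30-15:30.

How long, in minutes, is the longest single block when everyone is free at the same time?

Noor ∩ Alice: 09:30–10:00, 14:30–15:30.
Common window lengths: 30, 60 min; longest is 60.

60 minutes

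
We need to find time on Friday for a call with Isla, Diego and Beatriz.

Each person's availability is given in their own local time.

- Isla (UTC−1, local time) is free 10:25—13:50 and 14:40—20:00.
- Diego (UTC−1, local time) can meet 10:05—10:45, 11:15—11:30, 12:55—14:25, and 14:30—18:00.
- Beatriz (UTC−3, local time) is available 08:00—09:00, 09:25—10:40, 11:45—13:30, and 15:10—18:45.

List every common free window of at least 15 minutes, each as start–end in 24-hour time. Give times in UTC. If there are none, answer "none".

Isla → UTC: 11:25–14:50, 15:40–21:00.
Diego → UTC: 11:05–11:45, 12:15–12:30, 13:55–15:25, 15:30–19:00.
Beatriz → UTC: 11:00–12:00, 12:25–13:40, 14:45–16:30, 18:10–21:45.
Isla ∩ Diego: 11:25–11:45, 12:15–12:30, 13:55–14:50, 15:40–19:00.
Isla ∩ Diego ∩ Beatriz: 11:25–11:45, 12:25–12:30, 14:45–14:50, 15:40–16:30, 18:10–19:00.
Windows ≥ 15 min: 11:25–11:45, 15:40–16:30, 18:10–19:00.

11:25–11:45, 15:40–16:30, 18:10–19:00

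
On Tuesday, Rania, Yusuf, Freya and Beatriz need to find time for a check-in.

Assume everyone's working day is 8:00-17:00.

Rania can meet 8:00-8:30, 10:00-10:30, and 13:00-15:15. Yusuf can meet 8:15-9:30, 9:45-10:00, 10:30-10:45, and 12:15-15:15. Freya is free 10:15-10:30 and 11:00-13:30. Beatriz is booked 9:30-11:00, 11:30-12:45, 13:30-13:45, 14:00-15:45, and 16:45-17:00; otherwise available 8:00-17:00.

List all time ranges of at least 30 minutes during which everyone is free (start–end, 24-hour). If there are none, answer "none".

Beatriz free within 08:00–17:00: 08:00–09:30, 11:00–11:30, 12:45–13:30, 13:45–14:00, 15:45–16:45.
Rania ∩ Yusuf: 08:15–08:30, 13:00–15:15.
Rania ∩ Yusuf ∩ Freya: 13:00–13:30.
Rania ∩ Yusuf ∩ Freya ∩ Beatriz: 13:00–13:30.
Windows ≥ 30 min: 13:00–13:30.

13:00–13:30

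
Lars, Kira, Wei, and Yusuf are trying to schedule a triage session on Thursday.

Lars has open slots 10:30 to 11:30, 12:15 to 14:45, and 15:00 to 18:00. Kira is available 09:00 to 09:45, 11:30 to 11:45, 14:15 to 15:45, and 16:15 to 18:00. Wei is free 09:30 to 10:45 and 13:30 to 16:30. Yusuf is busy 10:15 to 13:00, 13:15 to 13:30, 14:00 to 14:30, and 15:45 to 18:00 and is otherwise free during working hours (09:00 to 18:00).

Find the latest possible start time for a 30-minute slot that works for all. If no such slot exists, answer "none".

Yusuf free within 09:00–18:00: 09:00–10:15, 13:00–13:15, 13:30–14:00, 14:30–15:45.
Lars ∩ Kira: 14:15–14:45, 15:00–15:45, 16:15–18:00.
Lars ∩ Kira ∩ Wei: 14:15–14:45, 15:00–15:45, 16:15–16:30.
Lars ∩ Kira ∩ Wei ∩ Yusuf: 14:30–14:45, 15:00–15:45.
Windows ≥ 30 min: 15:00–15:45.
Latest start in the last window 15:00–15:45 is 15:45 − 30 min = 15:15.

15:15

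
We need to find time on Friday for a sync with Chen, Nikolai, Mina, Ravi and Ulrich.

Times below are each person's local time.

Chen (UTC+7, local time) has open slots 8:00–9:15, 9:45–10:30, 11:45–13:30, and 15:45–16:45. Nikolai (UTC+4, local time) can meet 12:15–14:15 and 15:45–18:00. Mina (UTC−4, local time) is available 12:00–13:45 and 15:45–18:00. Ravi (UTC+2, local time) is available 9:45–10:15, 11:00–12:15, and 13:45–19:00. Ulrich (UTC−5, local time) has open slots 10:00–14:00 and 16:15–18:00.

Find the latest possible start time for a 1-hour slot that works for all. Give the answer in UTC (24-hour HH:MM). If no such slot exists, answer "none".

none

Chen → UTC: 01:00–02:15, 02:45–03:30, 04:45–06:30, 08:45–09:45.
Nikolai → UTC: 08:15–10:15, 11:45–14:00.
Mina → UTC: 16:00–17:45, 19:45–22:00.
Ravi → UTC: 07:45–08:15, 09:00–10:15, 11:45–17:00.
Ulrich → UTC: 15:00–19:00, 21:15–23:00.
Chen ∩ Nikolai: 08:45–09:45.
Chen ∩ Nikolai ∩ Mina: (none).
Chen ∩ Nikolai ∩ Mina ∩ Ravi: (none).
Chen ∩ Nikolai ∩ Mina ∩ Ravi ∩ Ulrich: (none).
Windows ≥ 60 min: (none).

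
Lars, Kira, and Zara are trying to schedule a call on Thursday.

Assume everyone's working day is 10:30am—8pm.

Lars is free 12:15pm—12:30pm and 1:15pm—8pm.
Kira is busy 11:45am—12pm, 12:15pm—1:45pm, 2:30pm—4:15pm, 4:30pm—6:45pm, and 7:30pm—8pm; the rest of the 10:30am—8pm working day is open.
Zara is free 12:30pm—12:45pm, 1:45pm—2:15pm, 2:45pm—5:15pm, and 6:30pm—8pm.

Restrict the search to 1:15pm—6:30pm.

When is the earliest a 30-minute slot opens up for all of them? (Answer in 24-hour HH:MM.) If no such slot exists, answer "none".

Kira free within 10:30–20:00: 10:30–11:45, 12:00–12:15, 13:45–14:30, 16:15–16:30, 18:45–19:30.
Lars ∩ Kira: 13:45–14:30, 16:15–16:30, 18:45–19:30.
Lars ∩ Kira ∩ Zara: 13:45–14:15, 16:15–16:30, 18:45–19:30.
Restricted to 13:15–18:30: 13:45–14:15, 16:15–16:30.
Windows ≥ 30 min: 13:45–14:15.
Earliest such window starts at 13:45.

13:45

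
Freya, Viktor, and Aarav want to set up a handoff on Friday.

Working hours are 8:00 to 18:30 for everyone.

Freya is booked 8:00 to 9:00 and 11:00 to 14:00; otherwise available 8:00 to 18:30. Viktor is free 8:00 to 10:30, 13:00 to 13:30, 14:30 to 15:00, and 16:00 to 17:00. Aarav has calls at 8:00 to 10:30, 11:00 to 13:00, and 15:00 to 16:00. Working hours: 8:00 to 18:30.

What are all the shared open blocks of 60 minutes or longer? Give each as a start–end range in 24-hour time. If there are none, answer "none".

Freya free within 08:00–18:30: 09:00–11:00, 14:00–18:30.
Aarav free within 08:00–18:30: 10:30–11:00, 13:00–15:00, 16:00–18:30.
Freya ∩ Viktor: 09:00–10:30, 14:30–15:00, 16:00–17:00.
Freya ∩ Viktor ∩ Aarav: 14:30–15:00, 16:00–17:00.
Windows ≥ 60 min: 16:00–17:00.

16:00–17:00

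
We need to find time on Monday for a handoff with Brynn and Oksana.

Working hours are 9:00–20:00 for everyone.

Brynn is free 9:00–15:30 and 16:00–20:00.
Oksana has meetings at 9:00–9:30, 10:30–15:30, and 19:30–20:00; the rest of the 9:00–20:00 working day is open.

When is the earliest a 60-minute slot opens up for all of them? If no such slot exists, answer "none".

09:30

Oksana free within 09:00–20:00: 09:30–10:30, 15:30–19:30.
Brynn ∩ Oksana: 09:30–10:30, 16:00–19:30.
Windows ≥ 60 min: 09:30–10:30, 16:00–19:30.
Earliest such window starts at 09:30.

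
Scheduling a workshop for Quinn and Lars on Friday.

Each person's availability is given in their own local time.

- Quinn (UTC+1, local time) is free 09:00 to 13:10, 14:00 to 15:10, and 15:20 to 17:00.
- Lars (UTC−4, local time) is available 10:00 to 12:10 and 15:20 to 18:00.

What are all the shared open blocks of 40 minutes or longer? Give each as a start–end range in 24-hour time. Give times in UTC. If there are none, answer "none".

Quinn → UTC: 08:00–12:10, 13:00–14:10, 14:20–16:00.
Lars → UTC: 14:00–16:10, 19:20–22:00.
Quinn ∩ Lars: 14:00–14:10, 14:20–16:00.
Windows ≥ 40 min: 14:20–16:00.

14:20–16:00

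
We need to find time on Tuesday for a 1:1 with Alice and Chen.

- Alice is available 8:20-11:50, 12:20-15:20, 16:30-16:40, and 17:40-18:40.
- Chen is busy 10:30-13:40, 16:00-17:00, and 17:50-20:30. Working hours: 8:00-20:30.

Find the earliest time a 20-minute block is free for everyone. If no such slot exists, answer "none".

08:20

Chen free within 08:00–20:30: 08:00–10:30, 13:40–16:00, 17:00–17:50.
Alice ∩ Chen: 08:20–10:30, 13:40–15:20, 17:40–17:50.
Windows ≥ 20 min: 08:20–10:30, 13:40–15:20.
Earliest such window starts at 08:20.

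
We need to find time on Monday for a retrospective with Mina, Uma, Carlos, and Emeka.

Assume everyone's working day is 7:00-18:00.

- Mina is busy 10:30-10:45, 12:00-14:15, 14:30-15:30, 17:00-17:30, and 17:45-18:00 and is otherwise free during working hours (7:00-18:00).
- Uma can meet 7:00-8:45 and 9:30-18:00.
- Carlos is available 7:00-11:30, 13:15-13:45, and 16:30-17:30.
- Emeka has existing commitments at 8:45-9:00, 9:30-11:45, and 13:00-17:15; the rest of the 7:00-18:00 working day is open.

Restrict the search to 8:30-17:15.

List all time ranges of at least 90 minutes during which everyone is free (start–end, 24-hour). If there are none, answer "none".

none

Mina free within 07:00–18:00: 07:00–10:30, 10:45–12:00, 14:15–14:30, 15:30–17:00, 17:30–17:45.
Emeka free within 07:00–18:00: 07:00–08:45, 09:00–09:30, 11:45–13:00, 17:15–18:00.
Mina ∩ Uma: 07:00–08:45, 09:30–10:30, 10:45–12:00, 14:15–14:30, 15:30–17:00, 17:30–17:45.
Mina ∩ Uma ∩ Carlos: 07:00–08:45, 09:30–10:30, 10:45–11:30, 16:30–17:00.
Mina ∩ Uma ∩ Carlos ∩ Emeka: 07:00–08:45.
Restricted to 08:30–17:15: 08:30–08:45.
Windows ≥ 90 min: (none).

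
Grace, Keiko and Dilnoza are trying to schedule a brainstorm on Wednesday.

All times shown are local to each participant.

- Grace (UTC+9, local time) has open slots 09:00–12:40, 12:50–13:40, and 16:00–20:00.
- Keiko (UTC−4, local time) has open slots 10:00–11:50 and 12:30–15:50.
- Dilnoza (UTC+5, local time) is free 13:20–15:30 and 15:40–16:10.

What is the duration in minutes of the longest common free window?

0 minutes

Grace → UTC: 00:00–03:40, 03:50–04:40, 07:00–11:00.
Keiko → UTC: 14:00–15:50, 16:30–19:50.
Dilnoza → UTC: 08:20–10:30, 10:40–11:10.
Grace ∩ Keiko: (none).
Grace ∩ Keiko ∩ Dilnoza: (none).
No common window.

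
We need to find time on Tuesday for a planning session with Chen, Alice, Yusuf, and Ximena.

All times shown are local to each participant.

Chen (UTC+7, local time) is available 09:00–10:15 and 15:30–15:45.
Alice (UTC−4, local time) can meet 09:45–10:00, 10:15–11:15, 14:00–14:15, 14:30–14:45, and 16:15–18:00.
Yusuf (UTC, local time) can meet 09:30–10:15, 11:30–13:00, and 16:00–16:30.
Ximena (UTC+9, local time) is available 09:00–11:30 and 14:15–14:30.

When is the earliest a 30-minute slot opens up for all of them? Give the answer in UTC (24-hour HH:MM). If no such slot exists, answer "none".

Chen → UTC: 02:00–03:15, 08:30–08:45.
Alice → UTC: 13:45–14:00, 14:15–15:15, 18:00–18:15, 18:30–18:45, 20:15–22:00.
Yusuf → UTC: 09:30–10:15, 11:30–13:00, 16:00–16:30.
Ximena → UTC: 00:00–02:30, 05:15–05:30.
Chen ∩ Alice: (none).
Chen ∩ Alice ∩ Yusuf: (none).
Chen ∩ Alice ∩ Yusuf ∩ Ximena: (none).
Windows ≥ 30 min: (none).

none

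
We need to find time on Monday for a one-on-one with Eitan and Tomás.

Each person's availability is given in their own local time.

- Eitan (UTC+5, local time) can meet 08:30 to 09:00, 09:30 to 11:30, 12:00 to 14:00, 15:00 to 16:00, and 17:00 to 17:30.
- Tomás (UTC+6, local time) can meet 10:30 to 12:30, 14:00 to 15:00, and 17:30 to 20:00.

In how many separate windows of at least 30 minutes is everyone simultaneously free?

Eitan → UTC: 03:30–04:00, 04:30–06:30, 07:00–09:00, 10:00–11:00, 12:00–12:30.
Tomás → UTC: 04:30–06:30, 08:00–09:00, 11:30–14:00.
Eitan ∩ Tomás: 04:30–06:30, 08:00–09:00, 12:00–12:30.
Windows ≥ 30 min: 04:30–06:30, 08:00–09:00, 12:00–12:30.
That's 3 windows.

3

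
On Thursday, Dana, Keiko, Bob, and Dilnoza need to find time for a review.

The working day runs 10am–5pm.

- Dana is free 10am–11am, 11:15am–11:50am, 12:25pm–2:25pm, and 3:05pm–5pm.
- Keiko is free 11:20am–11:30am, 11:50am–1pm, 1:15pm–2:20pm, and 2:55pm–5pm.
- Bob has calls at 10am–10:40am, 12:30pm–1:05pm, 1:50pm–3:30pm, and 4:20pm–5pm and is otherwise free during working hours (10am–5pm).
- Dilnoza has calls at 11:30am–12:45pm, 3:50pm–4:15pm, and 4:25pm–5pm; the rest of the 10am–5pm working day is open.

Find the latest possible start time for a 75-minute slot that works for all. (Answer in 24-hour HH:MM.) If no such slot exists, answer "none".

none

Bob free within 10:00–17:00: 10:40–12:30, 13:05–13:50, 15:30–16:20.
Dilnoza free within 10:00–17:00: 10:00–11:30, 12:45–15:50, 16:15–16:25.
Dana ∩ Keiko: 11:20–11:30, 12:25–13:00, 13:15–14:20, 15:05–17:00.
Dana ∩ Keiko ∩ Bob: 11:20–11:30, 12:25–12:30, 13:15–13:50, 15:30–16:20.
Dana ∩ Keiko ∩ Bob ∩ Dilnoza: 11:20–11:30, 13:15–13:50, 15:30–15:50, 16:15–16:20.
Windows ≥ 75 min: (none).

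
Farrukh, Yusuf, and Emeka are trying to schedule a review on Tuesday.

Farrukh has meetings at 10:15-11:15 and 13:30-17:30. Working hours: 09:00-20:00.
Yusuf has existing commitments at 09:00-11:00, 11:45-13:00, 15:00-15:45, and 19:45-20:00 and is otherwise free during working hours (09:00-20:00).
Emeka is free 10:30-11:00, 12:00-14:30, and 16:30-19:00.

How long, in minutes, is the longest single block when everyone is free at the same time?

90 minutes

Farrukh free within 09:00–20:00: 09:00–10:15, 11:15–13:30, 17:30–20:00.
Yusuf free within 09:00–20:00: 11:00–11:45, 13:00–15:00, 15:45–19:45.
Farrukh ∩ Yusuf: 11:15–11:45, 13:00–13:30, 17:30–19:45.
Farrukh ∩ Yusuf ∩ Emeka: 13:00–13:30, 17:30–19:00.
Common window lengths: 30, 90 min; longest is 90.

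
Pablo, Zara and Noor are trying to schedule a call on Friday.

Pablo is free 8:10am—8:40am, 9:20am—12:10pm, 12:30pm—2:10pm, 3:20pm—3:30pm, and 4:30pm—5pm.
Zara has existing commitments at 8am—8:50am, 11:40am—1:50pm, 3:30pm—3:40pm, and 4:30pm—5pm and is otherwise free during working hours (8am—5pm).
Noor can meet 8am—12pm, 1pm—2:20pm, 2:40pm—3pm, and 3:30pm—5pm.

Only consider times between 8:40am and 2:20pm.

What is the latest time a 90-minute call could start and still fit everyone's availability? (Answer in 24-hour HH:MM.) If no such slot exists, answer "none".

Zara free within 08:00–17:00: 08:50–11:40, 13:50–15:30, 15:40–16:30.
Pablo ∩ Zara: 09:20–11:40, 13:50–14:10, 15:20–15:30.
Pablo ∩ Zara ∩ Noor: 09:20–11:40, 13:50–14:10.
Restricted to 08:40–14:20: 09:20–11:40, 13:50–14:10.
Windows ≥ 90 min: 09:20–11:40.
Latest start in the last window 09:20–11:40 is 11:40 − 90 min = 10:10.

10:10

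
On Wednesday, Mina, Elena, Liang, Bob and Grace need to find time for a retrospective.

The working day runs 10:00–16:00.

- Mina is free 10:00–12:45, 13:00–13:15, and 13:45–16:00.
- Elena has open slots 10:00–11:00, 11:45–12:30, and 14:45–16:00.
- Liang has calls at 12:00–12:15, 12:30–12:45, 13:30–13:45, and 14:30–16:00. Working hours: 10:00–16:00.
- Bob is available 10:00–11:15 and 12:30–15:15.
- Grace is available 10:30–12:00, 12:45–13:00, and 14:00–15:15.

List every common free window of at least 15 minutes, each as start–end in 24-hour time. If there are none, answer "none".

10:30–11:00

Liang free within 10:00–16:00: 10:00–12:00, 12:15–12:30, 12:45–13:30, 13:45–14:30.
Mina ∩ Elena: 10:00–11:00, 11:45–12:30, 14:45–16:00.
Mina ∩ Elena ∩ Liang: 10:00–11:00, 11:45–12:00, 12:15–12:30.
Mina ∩ Elena ∩ Liang ∩ Bob: 10:00–11:00.
Mina ∩ Elena ∩ Liang ∩ Bob ∩ Grace: 10:30–11:00.
Windows ≥ 15 min: 10:30–11:00.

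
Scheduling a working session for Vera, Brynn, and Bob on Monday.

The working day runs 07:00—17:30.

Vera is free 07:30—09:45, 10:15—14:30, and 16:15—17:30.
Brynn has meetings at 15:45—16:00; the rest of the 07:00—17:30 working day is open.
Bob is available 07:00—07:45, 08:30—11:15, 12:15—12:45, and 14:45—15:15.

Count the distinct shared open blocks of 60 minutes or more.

Brynn free within 07:00–17:30: 07:00–15:45, 16:00–17:30.
Vera ∩ Brynn: 07:30–09:45, 10:15–14:30, 16:15–17:30.
Vera ∩ Brynn ∩ Bob: 07:30–07:45, 08:30–09:45, 10:15–11:15, 12:15–12:45.
Windows ≥ 60 min: 08:30–09:45, 10:15–11:15.
That's 2 windows.

2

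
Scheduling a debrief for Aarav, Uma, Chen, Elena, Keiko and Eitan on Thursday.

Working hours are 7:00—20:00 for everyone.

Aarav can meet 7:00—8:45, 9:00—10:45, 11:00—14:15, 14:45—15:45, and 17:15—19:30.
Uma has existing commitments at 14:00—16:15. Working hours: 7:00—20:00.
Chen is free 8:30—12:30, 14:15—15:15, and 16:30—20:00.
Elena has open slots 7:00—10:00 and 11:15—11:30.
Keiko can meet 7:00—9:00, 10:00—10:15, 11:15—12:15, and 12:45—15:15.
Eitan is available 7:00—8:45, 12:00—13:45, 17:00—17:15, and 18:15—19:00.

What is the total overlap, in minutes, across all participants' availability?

15 minutes

Uma free within 07:00–20:00: 07:00–14:00, 16:15–20:00.
Aarav ∩ Uma: 07:00–08:45, 09:00–10:45, 11:00–14:00, 17:15–19:30.
Aarav ∩ Uma ∩ Chen: 08:30–08:45, 09:00–10:45, 11:00–12:30, 17:15–19:30.
Aarav ∩ Uma ∩ Chen ∩ Elena: 08:30–08:45, 09:00–10:00, 11:15–11:30.
Aarav ∩ Uma ∩ Chen ∩ Elena ∩ Keiko: 08:30–08:45, 11:15–11:30.
Aarav ∩ Uma ∩ Chen ∩ Elena ∩ Keiko ∩ Eitan: 08:30–08:45.
Total common minutes: 15.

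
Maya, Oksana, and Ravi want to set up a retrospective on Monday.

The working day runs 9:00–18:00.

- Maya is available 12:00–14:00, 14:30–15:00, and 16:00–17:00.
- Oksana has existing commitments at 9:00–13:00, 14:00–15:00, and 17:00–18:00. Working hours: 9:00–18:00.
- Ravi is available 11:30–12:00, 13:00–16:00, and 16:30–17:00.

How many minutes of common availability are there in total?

90 minutes

Oksana free within 09:00–18:00: 13:00–14:00, 15:00–17:00.
Maya ∩ Oksana: 13:00–14:00, 16:00–17:00.
Maya ∩ Oksana ∩ Ravi: 13:00–14:00, 16:30–17:00.
Total common minutes: 60 + 30 = 90.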